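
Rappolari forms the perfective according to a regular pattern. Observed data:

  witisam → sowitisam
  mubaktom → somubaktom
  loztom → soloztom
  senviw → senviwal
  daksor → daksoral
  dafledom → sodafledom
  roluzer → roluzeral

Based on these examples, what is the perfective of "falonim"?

sofalonim

loztom and daksor both have last vowel 'o' yet inflect differently (soloztom, daksoral), so the last vowel is not what conditions the rule; the final letter is.
"falonim" ends in -m. The stems ending in -m (witisam → sowitisam, loztom → soloztom, mubaktom → somubaktom) add the prefix so-.
The other pattern: stems ending in -r or -w add -al.
So falonim → sofalonim.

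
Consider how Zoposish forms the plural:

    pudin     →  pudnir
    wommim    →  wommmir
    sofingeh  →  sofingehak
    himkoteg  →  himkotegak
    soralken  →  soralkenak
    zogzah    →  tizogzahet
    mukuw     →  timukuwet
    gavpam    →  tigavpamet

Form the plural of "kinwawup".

pudin and soralken both end in -n yet inflect differently (pudnir, soralkenak), so the final letter is not what conditions the rule; the last vowel is.
"kinwawup" has last vowel 'u'. The one such stem in the data (mukuw → timukuwet) adds ti- … -et around the stem, so the same rule applies.
The other patterns: stems whose last vowel is 'i' delete the last vowel and add -ir; stems whose last vowel is 'e' add -ak.
So kinwawup → tikinwawupet.

tikinwawupet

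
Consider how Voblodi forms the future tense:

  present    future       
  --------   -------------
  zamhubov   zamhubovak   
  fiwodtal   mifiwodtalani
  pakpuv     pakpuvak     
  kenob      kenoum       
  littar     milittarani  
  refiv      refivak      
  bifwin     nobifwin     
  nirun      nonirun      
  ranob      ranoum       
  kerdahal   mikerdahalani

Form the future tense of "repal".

mirepalani

ranob and zamhubov both have last vowel 'o' yet inflect differently (ranoum, zamhubovak), so the last vowel is not what conditions the rule; the final letter is.
"repal" ends in -l. The stems ending in -l (fiwodtal → mifiwodtalani, kerdahal → mikerdahalani) add mi- … -ani around the stem.
So repal → mirepalani.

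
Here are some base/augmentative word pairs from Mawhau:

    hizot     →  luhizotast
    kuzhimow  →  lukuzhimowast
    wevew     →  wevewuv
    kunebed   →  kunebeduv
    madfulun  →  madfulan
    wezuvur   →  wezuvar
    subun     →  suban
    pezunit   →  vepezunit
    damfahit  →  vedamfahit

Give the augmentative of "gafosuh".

kuzhimow and wevew both end in -w yet inflect differently (lukuzhimowast, wevewuv), so the final letter is not what conditions the rule; the last vowel is.
"gafosuh" has last vowel 'u'. The stems whose last vowel is 'u' (madfulun → madfulan, wezuvur → wezuvar, subun → suban) change the last vowel to 'a'.
So gafosuh → gafosah.

gafosah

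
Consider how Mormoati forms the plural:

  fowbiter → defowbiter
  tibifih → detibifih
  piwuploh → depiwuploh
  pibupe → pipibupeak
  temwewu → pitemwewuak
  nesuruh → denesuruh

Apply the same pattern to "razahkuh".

derazahkuh

"razahkuh" ends in a consonant. The stems ending in a consonant (fowbiter → defowbiter, piwuploh → depiwuploh, tibifih → detibifih) add the prefix de-.
So razahkuh → derazahkuh.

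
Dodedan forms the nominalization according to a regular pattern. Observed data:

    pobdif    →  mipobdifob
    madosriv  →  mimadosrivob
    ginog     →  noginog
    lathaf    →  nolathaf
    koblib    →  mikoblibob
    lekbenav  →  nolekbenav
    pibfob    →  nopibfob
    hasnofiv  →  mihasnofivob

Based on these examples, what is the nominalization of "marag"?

pobdif and lathaf both end in -f yet inflect differently (mipobdifob, nolathaf), so the final letter is not what conditions the rule; the last vowel is.
"marag" has last vowel 'a'. The stems whose last vowel is 'a' (lathaf → nolathaf, lekbenav → nolekbenav) add the prefix no-.
So marag → nomarag.

nomarag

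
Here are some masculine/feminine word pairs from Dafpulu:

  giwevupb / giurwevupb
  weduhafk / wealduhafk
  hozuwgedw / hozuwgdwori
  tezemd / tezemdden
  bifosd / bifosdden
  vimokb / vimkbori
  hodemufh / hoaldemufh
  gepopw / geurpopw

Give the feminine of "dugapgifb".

"dugapgifb" has second-to-last letter 'f'. The stems whose second-to-last letter is 'f' (weduhafk → wealduhafk, hodemufh → hoaldemufh) insert -al- after the first vowel.
The other patterns: stems whose second-to-last letter is 'd' or 'k' delete the last vowel and add -ori; stems whose second-to-last letter is 'p' insert -ur- after the first vowel; stems whose second-to-last letter is 'm' or 's' double the final consonant and add -en.
So dugapgifb → dualgapgifb.

dualgapgifb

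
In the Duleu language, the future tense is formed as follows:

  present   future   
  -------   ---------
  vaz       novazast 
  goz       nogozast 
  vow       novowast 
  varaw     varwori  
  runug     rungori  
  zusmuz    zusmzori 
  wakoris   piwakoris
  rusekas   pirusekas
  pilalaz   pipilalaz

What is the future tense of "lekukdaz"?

vow and varaw both end in -w yet inflect differently (novowast, varwori), so the final letter is not what conditions the rule; the number of vowels is.
"lekukdaz" has 3 vowels. The stems with 3 vowels (wakoris → piwakoris, rusekas → pirusekas, pilalaz → pipilalaz) add the prefix pi-.
The other patterns: stems with 1 vowel add no- … -ast around the stem; stems with 2 vowels delete the last vowel and add -ori.
So lekukdaz → pilekukdaz.

pilekukdaz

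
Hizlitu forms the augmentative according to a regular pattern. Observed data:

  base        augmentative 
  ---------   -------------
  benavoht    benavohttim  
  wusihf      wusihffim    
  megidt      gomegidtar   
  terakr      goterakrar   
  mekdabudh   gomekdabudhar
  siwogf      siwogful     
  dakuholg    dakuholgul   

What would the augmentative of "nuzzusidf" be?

gonuzzusidfar

benavoht and megidt both end in -t yet inflect differently (benavohttim, gomegidtar), so the final letter is not what conditions the rule; the second-to-last letter is.
"nuzzusidf" has second-to-last letter 'd'. The stems whose second-to-last letter is 'd' (megidt → gomegidtar, mekdabudh → gomekdabudhar) add go- … -ar around the stem.
So nuzzusidf → gonuzzusidfar.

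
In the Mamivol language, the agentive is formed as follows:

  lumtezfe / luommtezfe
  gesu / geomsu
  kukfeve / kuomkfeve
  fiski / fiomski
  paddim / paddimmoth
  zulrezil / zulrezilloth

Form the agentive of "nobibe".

noombibe

"nobibe" ends in a vowel. The stems ending in a vowel (lumtezfe → luommtezfe, gesu → geomsu, kukfeve → kuomkfeve) insert -om- after the first vowel.
The other pattern: stems ending in a consonant double the final consonant and add -oth.
So nobibe → noombibe.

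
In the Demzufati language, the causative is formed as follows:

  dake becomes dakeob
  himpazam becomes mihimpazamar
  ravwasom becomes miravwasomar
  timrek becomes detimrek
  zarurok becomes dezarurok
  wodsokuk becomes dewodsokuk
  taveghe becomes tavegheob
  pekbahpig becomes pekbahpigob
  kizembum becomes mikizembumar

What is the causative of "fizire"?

fizireob

ravwasom and zarurok both have last vowel 'o' yet inflect differently (miravwasomar, dezarurok), so the last vowel is not what conditions the rule; the final letter is.
"fizire" ends in -e. The stems ending in -e (taveghe → tavegheob, dake → dakeob) add -ob.
The other patterns: stems ending in -m add mi- … -ar around the stem; stems ending in -k add the prefix de-.
So fizire → fizireob.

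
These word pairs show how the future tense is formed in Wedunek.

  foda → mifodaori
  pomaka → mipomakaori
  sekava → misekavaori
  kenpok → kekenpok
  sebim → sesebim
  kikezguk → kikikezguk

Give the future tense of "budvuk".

sekava and sebim both begin with s- yet inflect differently (misekavaori, sesebim), so the first letter is not what conditions the rule; the final letter is.
"budvuk" ends in -k. The stems ending in -k (kenpok → kekenpok, kikezguk → kikikezguk) repeat the first consonant+vowel as a prefix.
The other pattern: stems ending in -a add mi- … -ori around the stem.
So budvuk → bubudvuk.

bubudvuk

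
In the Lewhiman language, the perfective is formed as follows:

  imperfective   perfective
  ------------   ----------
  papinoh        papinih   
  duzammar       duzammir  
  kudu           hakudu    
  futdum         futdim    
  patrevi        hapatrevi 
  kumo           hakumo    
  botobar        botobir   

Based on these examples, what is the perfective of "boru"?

haboru

"boru" ends in a vowel. The stems ending in a vowel (patrevi → hapatrevi, kumo → hakumo, kudu → hakudu) add the prefix ha-.
The other pattern: stems ending in a consonant change the last vowel to 'i'.
So boru → haboru.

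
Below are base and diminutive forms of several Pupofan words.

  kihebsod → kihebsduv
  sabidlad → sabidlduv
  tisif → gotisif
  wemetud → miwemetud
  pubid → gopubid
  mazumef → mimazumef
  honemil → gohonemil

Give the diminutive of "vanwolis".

govanwolis

pubid and kihebsod both end in -d yet inflect differently (gopubid, kihebsduv), so the final letter is not what conditions the rule; the last vowel is.
"vanwolis" has last vowel 'i'. The stems whose last vowel is 'i' (tisif → gotisif, pubid → gopubid, honemil → gohonemil) add the prefix go-.
So vanwolis → govanwolis.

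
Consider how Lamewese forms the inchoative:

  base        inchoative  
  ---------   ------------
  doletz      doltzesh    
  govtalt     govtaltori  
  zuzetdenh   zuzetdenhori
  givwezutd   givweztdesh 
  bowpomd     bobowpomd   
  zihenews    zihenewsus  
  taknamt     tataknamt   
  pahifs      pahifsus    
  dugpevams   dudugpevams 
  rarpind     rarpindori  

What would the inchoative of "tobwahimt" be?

totobwahimt

dugpevams and zihenews both end in -s yet inflect differently (dudugpevams, zihenewsus), so the final letter is not what conditions the rule; the second-to-last letter is.
"tobwahimt" has second-to-last letter 'm'. The stems whose second-to-last letter is 'm' (bowpomd → bobowpomd, taknamt → tataknamt, dugpevams → dudugpevams) repeat the first consonant+vowel as a prefix.
So tobwahimt → totobwahimt.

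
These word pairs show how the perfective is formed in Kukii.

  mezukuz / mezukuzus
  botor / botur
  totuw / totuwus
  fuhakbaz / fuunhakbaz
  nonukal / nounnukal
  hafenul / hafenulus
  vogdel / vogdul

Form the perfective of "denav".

deunnav

mezukuz and fuhakbaz both end in -z yet inflect differently (mezukuzus, fuunhakbaz), so the final letter is not what conditions the rule; the last vowel is.
"denav" has last vowel 'a'. The stems whose last vowel is 'a' (fuhakbaz → fuunhakbaz, nonukal → nounnukal) insert -un- after the first vowel.
The other patterns: stems whose last vowel is 'u' add -us; stems whose last vowel is 'e' or 'o' change the last vowel to 'u'.
So denav → deunnav.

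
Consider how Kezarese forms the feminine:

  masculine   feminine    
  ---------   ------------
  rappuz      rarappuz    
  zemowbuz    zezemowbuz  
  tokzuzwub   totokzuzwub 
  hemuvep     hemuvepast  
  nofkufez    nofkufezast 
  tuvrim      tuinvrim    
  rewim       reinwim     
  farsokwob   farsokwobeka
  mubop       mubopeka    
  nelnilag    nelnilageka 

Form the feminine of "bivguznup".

bibivguznup

rappuz and nofkufez both end in -z yet inflect differently (rarappuz, nofkufezast), so the final letter is not what conditions the rule; the last vowel is.
"bivguznup" has last vowel 'u'. The stems whose last vowel is 'u' (rappuz → rarappuz, zemowbuz → zezemowbuz, tokzuzwub → totokzuzwub) repeat the first consonant+vowel as a prefix.
So bivguznup → bibivguznup.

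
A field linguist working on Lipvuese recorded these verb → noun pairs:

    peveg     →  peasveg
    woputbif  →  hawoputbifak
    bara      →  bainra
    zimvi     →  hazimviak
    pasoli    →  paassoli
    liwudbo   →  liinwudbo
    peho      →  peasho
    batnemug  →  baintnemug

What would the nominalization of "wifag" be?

liwudbo and peho both end in -o yet inflect differently (liinwudbo, peasho), so the final letter is not what conditions the rule; the first letter is.
"wifag" begins with w-. The one such stem in the data (woputbif → hawoputbifak) adds ha- … -ak around the stem, so the same rule applies.
So wifag → hawifagak.

hawifagak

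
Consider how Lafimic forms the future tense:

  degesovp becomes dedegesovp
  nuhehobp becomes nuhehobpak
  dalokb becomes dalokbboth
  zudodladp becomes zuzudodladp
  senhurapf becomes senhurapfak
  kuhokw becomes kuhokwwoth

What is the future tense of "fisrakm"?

fisrakmmoth

nuhehobp and degesovp both end in -p yet inflect differently (nuhehobpak, dedegesovp), so the final letter is not what conditions the rule; the second-to-last letter is.
"fisrakm" has second-to-last letter 'k'. The stems whose second-to-last letter is 'k' (dalokb → dalokbboth, kuhokw → kuhokwwoth) double the final consonant and add -oth.
The other patterns: stems whose second-to-last letter is 'b' or 'p' add -ak; stems whose second-to-last letter is 'd' or 'v' repeat the first consonant+vowel as a prefix.
So fisrakm → fisrakmmoth.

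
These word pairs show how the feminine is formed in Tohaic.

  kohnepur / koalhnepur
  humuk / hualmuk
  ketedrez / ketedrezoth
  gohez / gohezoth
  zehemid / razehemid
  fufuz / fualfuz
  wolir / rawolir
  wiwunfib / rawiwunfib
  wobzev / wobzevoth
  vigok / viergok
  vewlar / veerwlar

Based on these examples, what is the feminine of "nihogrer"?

ketedrez and fufuz both end in -z yet inflect differently (ketedrezoth, fualfuz), so the final letter is not what conditions the rule; the last vowel is.
"nihogrer" has last vowel 'e'. The stems whose last vowel is 'e' (ketedrez → ketedrezoth, wobzev → wobzevoth, gohez → gohezoth) add -oth.
The other patterns: stems whose last vowel is 'a' or 'o' insert -er- after the first vowel; stems whose last vowel is 'u' insert -al- after the first vowel; stems whose last vowel is 'i' add the prefix ra-.
So nihogrer → nihogreroth.

nihogreroth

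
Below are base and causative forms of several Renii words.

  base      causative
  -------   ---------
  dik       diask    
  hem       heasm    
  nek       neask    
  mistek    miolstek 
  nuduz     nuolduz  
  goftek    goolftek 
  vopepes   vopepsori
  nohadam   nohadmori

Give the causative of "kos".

dik and goftek both end in -k yet inflect differently (diask, goolftek), so the final letter is not what conditions the rule; the number of vowels is.
"kos" has 1 vowel. The stems with 1 vowel (dik → diask, nek → neask, hem → heasm) insert -as- after the first vowel.
The other patterns: stems with 2 vowels insert -ol- after the first vowel; stems with 3 vowels delete the last vowel and add -ori.
So kos → koass.

koass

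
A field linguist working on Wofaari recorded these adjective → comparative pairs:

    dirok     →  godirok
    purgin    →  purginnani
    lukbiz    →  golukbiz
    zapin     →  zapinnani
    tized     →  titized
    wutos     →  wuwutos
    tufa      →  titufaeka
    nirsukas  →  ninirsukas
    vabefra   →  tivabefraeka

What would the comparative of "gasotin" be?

"gasotin" ends in -n. The stems ending in -n (purgin → purginnani, zapin → zapinnani) double the final consonant and add -ani.
The other patterns: stems ending in -a add ti- … -eka around the stem; stems ending in -d or -s repeat the first consonant+vowel as a prefix; stems ending in -k or -z add the prefix go-.
So gasotin → gasotinnani.

gasotinnani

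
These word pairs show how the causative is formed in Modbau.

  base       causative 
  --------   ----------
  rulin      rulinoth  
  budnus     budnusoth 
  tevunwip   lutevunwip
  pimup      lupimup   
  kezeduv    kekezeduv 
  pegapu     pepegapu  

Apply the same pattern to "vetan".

"vetan" ends in -n. The one such stem in the data (rulin → rulinoth) adds -oth, so the same rule applies.
So vetan → vetanoth.

vetanoth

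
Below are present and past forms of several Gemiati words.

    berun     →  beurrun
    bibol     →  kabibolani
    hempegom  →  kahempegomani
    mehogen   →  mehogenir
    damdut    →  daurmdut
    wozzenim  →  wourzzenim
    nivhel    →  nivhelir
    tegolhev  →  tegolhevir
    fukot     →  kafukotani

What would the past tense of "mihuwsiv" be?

miurhuwsiv

nivhel and bibol both end in -l yet inflect differently (nivhelir, kabibolani), so the final letter is not what conditions the rule; the last vowel is.
"mihuwsiv" has last vowel 'i'. The one such stem in the data (wozzenim → wourzzenim) inserts -ur- after the first vowel (as do berun, damdut), so the same rule applies.
The other patterns: stems whose last vowel is 'e' add -ir; stems whose last vowel is 'o' add ka- … -ani around the stem.
So mihuwsiv → miurhuwsiv.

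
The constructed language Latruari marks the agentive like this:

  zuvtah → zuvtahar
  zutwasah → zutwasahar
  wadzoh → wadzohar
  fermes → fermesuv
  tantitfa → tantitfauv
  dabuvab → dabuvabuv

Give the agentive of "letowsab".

zutwasah and tantitfa both have last vowel 'a' yet inflect differently (zutwasahar, tantitfauv), so the last vowel is not what conditions the rule; the final letter is.
"letowsab" ends in -b. The one such stem in the data (dabuvab → dabuvabuv) adds -uv, so the same rule applies.
So letowsab → letowsabuv.

letowsabuv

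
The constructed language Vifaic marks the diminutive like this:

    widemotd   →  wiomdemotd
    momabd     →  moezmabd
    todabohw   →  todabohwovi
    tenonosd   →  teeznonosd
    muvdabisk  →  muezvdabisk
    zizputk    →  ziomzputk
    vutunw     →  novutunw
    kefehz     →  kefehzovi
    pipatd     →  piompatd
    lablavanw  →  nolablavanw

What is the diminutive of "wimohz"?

todabohw and vutunw both end in -w yet inflect differently (todabohwovi, novutunw), so the final letter is not what conditions the rule; the second-to-last letter is.
"wimohz" has second-to-last letter 'h'. The stems whose second-to-last letter is 'h' (kefehz → kefehzovi, todabohw → todabohwovi) add -ovi.
The other patterns: stems whose second-to-last letter is 't' insert -om- after the first vowel; stems whose second-to-last letter is 'n' add the prefix no-; stems whose second-to-last letter is 'b' or 's' insert -ez- after the first vowel.
So wimohz → wimohzovi.

wimohzovi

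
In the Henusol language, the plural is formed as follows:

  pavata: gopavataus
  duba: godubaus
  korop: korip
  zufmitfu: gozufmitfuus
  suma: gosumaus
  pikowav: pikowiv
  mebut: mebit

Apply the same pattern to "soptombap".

"soptombap" ends in a consonant. The stems ending in a consonant (mebut → mebit, pikowav → pikowiv, korop → korip) change the last vowel to 'i'.
So soptombap → soptombip.

soptombip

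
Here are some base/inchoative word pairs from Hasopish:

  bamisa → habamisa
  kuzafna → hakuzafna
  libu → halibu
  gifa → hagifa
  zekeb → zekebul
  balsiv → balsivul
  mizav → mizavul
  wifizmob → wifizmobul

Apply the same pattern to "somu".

hasomu

"somu" ends in a vowel. The stems ending in a vowel (bamisa → habamisa, kuzafna → hakuzafna, libu → halibu) add the prefix ha-.
The other pattern: stems ending in a consonant add -ul.
So somu → hasomu.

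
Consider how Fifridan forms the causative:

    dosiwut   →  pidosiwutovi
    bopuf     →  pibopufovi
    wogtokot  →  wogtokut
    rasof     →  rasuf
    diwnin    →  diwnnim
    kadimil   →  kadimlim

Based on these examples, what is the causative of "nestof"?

dosiwut and wogtokot both end in -t yet inflect differently (pidosiwutovi, wogtokut), so the final letter is not what conditions the rule; the last vowel is.
"nestof" has last vowel 'o'. The stems whose last vowel is 'o' (wogtokot → wogtokut, rasof → rasuf) change the last vowel to 'u'.
So nestof → nestuf.

nestuf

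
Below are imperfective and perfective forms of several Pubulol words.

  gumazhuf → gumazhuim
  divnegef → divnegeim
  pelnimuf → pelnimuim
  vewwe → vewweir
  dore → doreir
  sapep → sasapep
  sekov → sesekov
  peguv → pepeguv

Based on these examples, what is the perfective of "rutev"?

"rutev" ends in -v. The stems ending in -v (sekov → sesekov, peguv → pepeguv) repeat the first consonant+vowel as a prefix.
The other patterns: stems ending in -f drop the final letter and add -im; stems ending in -e add -ir.
So rutev → rurutev.

rurutev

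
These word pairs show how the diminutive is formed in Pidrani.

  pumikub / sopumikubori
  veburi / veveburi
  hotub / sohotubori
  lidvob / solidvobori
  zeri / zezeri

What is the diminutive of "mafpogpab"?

somafpogpabori

pumikub and veburi both have 3 vowels yet inflect differently (sopumikubori, veveburi), so the number of vowels is not what conditions the rule; the final letter is.
"mafpogpab" ends in -b. The stems ending in -b (pumikub → sopumikubori, lidvob → solidvobori, hotub → sohotubori) add so- … -ori around the stem.
So mafpogpab → somafpogpabori.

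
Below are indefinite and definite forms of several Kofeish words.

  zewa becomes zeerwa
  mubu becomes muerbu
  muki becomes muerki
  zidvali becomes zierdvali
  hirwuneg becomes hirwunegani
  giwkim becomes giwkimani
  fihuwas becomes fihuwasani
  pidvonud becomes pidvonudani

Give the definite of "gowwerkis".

gowwerkisani

muki and giwkim both have last vowel 'i' yet inflect differently (muerki, giwkimani), so the last vowel is not what conditions the rule; whether the stem ends in a vowel or a consonant is.
"gowwerkis" ends in a consonant. The stems ending in a consonant (hirwuneg → hirwunegani, giwkim → giwkimani, fihuwas → fihuwasani) add -ani.
So gowwerkis → gowwerkisani.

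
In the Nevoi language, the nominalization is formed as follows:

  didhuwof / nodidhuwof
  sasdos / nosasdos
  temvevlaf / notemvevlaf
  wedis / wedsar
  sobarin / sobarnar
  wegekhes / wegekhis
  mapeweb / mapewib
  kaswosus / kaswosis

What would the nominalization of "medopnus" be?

sasdos and wedis both end in -s yet inflect differently (nosasdos, wedsar), so the final letter is not what conditions the rule; the last vowel is.
"medopnus" has last vowel 'u'. The one such stem in the data (kaswosus → kaswosis) changes the last vowel to 'i' (as do wegekhes, mapeweb), so the same rule applies.
The other patterns: stems whose last vowel is 'a' or 'o' add the prefix no-; stems whose last vowel is 'i' delete the last vowel and add -ar.
So medopnus → medopnis.

medopnis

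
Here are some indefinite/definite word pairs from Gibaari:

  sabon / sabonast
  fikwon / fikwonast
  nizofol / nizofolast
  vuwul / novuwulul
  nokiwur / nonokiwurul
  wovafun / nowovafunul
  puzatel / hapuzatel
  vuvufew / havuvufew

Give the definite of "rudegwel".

harudegwel

nizofol and vuwul both end in -l yet inflect differently (nizofolast, novuwulul), so the final letter is not what conditions the rule; the last vowel is.
"rudegwel" has last vowel 'e'. The stems whose last vowel is 'e' (puzatel → hapuzatel, vuvufew → havuvufew) add the prefix ha-.
The other patterns: stems whose last vowel is 'o' add -ast; stems whose last vowel is 'u' add no- … -ul around the stem.
So rudegwel → harudegwel.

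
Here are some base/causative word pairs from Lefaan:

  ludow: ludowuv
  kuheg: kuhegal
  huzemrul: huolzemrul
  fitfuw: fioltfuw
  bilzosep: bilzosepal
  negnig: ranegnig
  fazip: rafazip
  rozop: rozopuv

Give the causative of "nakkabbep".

nakkabbepal

kuheg and negnig both end in -g yet inflect differently (kuhegal, ranegnig), so the final letter is not what conditions the rule; the last vowel is.
"nakkabbep" has last vowel 'e'. The stems whose last vowel is 'e' (bilzosep → bilzosepal, kuheg → kuhegal) add -al.
So nakkabbep → nakkabbepal.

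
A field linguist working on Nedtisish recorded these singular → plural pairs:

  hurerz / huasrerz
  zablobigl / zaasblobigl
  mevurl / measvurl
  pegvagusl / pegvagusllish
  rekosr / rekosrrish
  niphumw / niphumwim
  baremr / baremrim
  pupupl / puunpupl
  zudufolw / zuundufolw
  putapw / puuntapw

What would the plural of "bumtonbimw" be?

bumtonbimwim

zablobigl and pegvagusl both end in -l yet inflect differently (zaasblobigl, pegvagusllish), so the final letter is not what conditions the rule; the second-to-last letter is.
"bumtonbimw" has second-to-last letter 'm'. The stems whose second-to-last letter is 'm' (niphumw → niphumwim, baremr → baremrim) add -im.
The other patterns: stems whose second-to-last letter is 'g' or 'r' insert -as- after the first vowel; stems whose second-to-last letter is 's' double the final consonant and add -ish; stems whose second-to-last letter is 'l' or 'p' insert -un- after the first vowel.
So bumtonbimw → bumtonbimwim.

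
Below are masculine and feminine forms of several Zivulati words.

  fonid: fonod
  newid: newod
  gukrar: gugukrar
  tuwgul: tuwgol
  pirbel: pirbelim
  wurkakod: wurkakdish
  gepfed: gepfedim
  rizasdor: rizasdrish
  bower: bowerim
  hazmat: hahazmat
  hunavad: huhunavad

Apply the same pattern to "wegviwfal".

wewegviwfal

wurkakod and gepfed both end in -d yet inflect differently (wurkakdish, gepfedim), so the final letter is not what conditions the rule; the last vowel is.
"wegviwfal" has last vowel 'a'. The stems whose last vowel is 'a' (gukrar → gugukrar, hunavad → huhunavad, hazmat → hahazmat) repeat the first consonant+vowel as a prefix.
So wegviwfal → wewegviwfal.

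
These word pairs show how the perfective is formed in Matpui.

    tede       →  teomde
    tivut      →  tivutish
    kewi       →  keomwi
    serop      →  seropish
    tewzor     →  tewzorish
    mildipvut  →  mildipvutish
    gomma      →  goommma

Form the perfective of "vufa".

tewzor and tede both begin with t- yet inflect differently (tewzorish, teomde), so the first letter is not what conditions the rule; whether the stem ends in a vowel or a consonant is.
"vufa" ends in a vowel. The stems ending in a vowel (kewi → keomwi, gomma → goommma, tede → teomde) insert -om- after the first vowel.
So vufa → vuomfa.

vuomfa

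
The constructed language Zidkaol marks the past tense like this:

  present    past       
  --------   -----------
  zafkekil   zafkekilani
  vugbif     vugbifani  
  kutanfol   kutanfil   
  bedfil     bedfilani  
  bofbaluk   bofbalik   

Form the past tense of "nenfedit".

nenfeditani

zafkekil and kutanfol both end in -l yet inflect differently (zafkekilani, kutanfil), so the final letter is not what conditions the rule; the last vowel is.
"nenfedit" has last vowel 'i'. The stems whose last vowel is 'i' (zafkekil → zafkekilani, bedfil → bedfilani, vugbif → vugbifani) add -ani.
So nenfedit → nenfeditani.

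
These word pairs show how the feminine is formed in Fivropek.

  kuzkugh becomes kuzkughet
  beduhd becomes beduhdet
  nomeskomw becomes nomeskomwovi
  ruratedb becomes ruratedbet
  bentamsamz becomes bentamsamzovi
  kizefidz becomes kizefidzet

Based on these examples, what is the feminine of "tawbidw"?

tawbidwet

"tawbidw" has second-to-last letter 'd'. The stems whose second-to-last letter is 'd' (kizefidz → kizefidzet, ruratedb → ruratedbet) add -et.
So tawbidw → tawbidwet.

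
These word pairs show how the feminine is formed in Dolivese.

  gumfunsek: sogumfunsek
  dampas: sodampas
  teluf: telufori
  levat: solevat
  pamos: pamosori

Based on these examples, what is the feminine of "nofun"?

nofunori

dampas and pamos both end in -s yet inflect differently (sodampas, pamosori), so the final letter is not what conditions the rule; the last vowel is.
"nofun" has last vowel 'u'. The one such stem in the data (teluf → telufori) adds -ori, so the same rule applies.
The other pattern: stems whose last vowel is 'a' or 'e' add the prefix so-.
So nofun → nofunori.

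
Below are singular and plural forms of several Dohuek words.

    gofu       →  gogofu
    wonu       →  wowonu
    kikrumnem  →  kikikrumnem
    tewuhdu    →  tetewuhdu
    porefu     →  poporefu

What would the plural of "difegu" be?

didifegu

Every pair shown (gofu → gogofu, wonu → wowonu, kikrumnem → kikikrumnem, …) follows the same rule: repeat the first consonant+vowel as a prefix.
So difegu → didifegu.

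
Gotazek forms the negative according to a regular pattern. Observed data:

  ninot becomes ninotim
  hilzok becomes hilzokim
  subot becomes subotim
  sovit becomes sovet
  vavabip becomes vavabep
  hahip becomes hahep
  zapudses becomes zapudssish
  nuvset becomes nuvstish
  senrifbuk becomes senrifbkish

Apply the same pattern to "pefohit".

pefohet

ninot and sovit both end in -t yet inflect differently (ninotim, sovet), so the final letter is not what conditions the rule; the last vowel is.
"pefohit" has last vowel 'i'. The stems whose last vowel is 'i' (sovit → sovet, vavabip → vavabep, hahip → hahep) change the last vowel to 'e'.
So pefohit → pefohet.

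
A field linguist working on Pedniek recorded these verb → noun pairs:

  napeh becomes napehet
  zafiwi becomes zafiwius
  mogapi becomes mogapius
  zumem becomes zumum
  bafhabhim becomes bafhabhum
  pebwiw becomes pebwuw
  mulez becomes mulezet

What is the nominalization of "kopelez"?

"kopelez" ends in -z. The one such stem in the data (mulez → mulezet) adds -et, so the same rule applies.
The other patterns: stems ending in -i add -us; stems ending in -m or -w change the last vowel to 'u'.
So kopelez → kopelezet.

kopelezet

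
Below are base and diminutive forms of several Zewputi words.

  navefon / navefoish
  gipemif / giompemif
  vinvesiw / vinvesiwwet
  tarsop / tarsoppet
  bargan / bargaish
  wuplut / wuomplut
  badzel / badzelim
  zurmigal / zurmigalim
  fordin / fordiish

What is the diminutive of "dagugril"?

fordin and gipemif both have last vowel 'i' yet inflect differently (fordiish, giompemif), so the last vowel is not what conditions the rule; the final letter is.
"dagugril" ends in -l. The stems ending in -l (badzel → badzelim, zurmigal → zurmigalim) add -im.
The other patterns: stems ending in -n drop the final letter and add -ish; stems ending in -f or -t insert -om- after the first vowel; stems ending in -p or -w double the final consonant and add -et.
So dagugril → dagugrilim.

dagugrilim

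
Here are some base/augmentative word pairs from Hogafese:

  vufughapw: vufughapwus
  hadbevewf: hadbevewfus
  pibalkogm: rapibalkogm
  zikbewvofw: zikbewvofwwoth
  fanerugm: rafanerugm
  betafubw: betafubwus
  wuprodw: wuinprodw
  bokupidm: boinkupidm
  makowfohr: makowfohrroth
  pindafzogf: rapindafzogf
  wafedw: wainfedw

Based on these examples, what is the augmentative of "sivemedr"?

"sivemedr" has second-to-last letter 'd'. The stems whose second-to-last letter is 'd' (wuprodw → wuinprodw, wafedw → wainfedw, bokupidm → boinkupidm) insert -in- after the first vowel.
The other patterns: stems whose second-to-last letter is 'f' or 'h' double the final consonant and add -oth; stems whose second-to-last letter is 'g' add the prefix ra-; stems whose second-to-last letter is 'b', 'p' or 'w' add -us.
So sivemedr → siinvemedr.

siinvemedr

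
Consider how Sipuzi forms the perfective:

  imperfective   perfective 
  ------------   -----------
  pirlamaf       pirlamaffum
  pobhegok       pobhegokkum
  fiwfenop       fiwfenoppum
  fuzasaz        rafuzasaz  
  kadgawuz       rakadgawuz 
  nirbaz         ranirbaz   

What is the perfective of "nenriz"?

ranenriz

"nenriz" ends in -z. The stems ending in -z (kadgawuz → rakadgawuz, fuzasaz → rafuzasaz, nirbaz → ranirbaz) add the prefix ra-.
So nenriz → ranenriz.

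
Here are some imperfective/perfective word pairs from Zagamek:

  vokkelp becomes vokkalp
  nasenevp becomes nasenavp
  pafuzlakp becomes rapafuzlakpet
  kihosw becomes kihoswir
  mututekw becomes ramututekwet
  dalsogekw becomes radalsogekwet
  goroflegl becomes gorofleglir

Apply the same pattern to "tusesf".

tusesfir

"tusesf" has second-to-last letter 's'. The one such stem in the data (kihosw → kihoswir) adds -ir, so the same rule applies.
So tusesf → tusesfir.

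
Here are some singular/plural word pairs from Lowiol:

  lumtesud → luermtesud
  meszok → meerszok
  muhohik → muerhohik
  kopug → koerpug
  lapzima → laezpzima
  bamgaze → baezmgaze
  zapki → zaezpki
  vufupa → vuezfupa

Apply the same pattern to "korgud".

koerrgud

muhohik and zapki both have last vowel 'i' yet inflect differently (muerhohik, zaezpki), so the last vowel is not what conditions the rule; whether the stem ends in a vowel or a consonant is.
"korgud" ends in a consonant. The stems ending in a consonant (lumtesud → luermtesud, meszok → meerszok, muhohik → muerhohik) insert -er- after the first vowel.
So korgud → koerrgud.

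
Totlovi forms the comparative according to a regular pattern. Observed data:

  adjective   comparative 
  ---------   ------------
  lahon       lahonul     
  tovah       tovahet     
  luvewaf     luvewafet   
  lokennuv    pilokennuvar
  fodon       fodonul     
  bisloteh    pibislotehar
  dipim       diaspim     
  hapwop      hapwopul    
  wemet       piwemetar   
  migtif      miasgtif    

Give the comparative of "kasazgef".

pikasazgefar

bisloteh and tovah both end in -h yet inflect differently (pibislotehar, tovahet), so the final letter is not what conditions the rule; the last vowel is.
"kasazgef" has last vowel 'e'. The stems whose last vowel is 'e' (wemet → piwemetar, bisloteh → pibislotehar) add pi- … -ar around the stem.
So kasazgef → pikasazgefar.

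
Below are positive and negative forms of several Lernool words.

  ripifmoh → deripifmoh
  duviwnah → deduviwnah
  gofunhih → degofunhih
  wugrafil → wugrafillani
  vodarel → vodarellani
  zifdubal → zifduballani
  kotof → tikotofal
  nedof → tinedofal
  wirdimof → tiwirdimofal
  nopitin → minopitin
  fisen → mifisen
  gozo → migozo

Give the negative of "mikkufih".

demikkufih

"mikkufih" ends in -h. The stems ending in -h (ripifmoh → deripifmoh, duviwnah → deduviwnah, gofunhih → degofunhih) add the prefix de-.
The other patterns: stems ending in -l double the final consonant and add -ani; stems ending in -f add ti- … -al around the stem; stems ending in -n or -o add the prefix mi-.
So mikkufih → demikkufih.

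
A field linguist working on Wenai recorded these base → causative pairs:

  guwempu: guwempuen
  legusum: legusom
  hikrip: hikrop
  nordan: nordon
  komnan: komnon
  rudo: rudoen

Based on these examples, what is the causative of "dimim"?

guwempu and legusum both have last vowel 'u' yet inflect differently (guwempuen, legusom), so the last vowel is not what conditions the rule; whether the stem ends in a vowel or a consonant is.
"dimim" ends in a consonant. The stems ending in a consonant (nordan → nordon, komnan → komnon, hikrip → hikrop) change the last vowel to 'o'.
The other pattern: stems ending in a vowel add -en.
So dimim → dimom.

dimom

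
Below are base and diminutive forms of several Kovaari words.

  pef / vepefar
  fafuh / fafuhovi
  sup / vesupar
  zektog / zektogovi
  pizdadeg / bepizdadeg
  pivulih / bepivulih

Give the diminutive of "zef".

fafuh and pivulih both end in -h yet inflect differently (fafuhovi, bepivulih), so the final letter is not what conditions the rule; the number of vowels is.
"zef" has 1 vowel. The stems with 1 vowel (sup → vesupar, pef → vepefar) add ve- … -ar around the stem.
So zef → vezefar.

vezefar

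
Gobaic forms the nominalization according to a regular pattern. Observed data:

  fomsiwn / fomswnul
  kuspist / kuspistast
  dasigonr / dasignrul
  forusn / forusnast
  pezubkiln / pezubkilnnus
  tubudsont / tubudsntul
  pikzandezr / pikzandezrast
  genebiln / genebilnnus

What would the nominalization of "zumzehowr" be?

genebiln and fomsiwn both end in -n yet inflect differently (genebilnnus, fomswnul), so the final letter is not what conditions the rule; the second-to-last letter is.
"zumzehowr" has second-to-last letter 'w'. The one such stem in the data (fomsiwn → fomswnul) deletes the last vowel and adds -ul (as do tubudsont, dasigonr), so the same rule applies.
So zumzehowr → zumzehwrul.

zumzehwrul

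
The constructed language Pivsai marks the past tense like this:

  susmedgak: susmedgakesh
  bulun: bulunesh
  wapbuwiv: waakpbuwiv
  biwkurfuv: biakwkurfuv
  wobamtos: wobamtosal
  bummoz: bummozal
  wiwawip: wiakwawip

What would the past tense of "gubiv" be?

"gubiv" ends in -v. The stems ending in -v (biwkurfuv → biakwkurfuv, wapbuwiv → waakpbuwiv) insert -ak- after the first vowel.
So gubiv → guakbiv.

guakbiv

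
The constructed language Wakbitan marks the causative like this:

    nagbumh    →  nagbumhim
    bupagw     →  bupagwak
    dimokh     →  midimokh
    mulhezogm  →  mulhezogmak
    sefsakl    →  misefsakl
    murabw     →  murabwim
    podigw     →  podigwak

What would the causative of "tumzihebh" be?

podigw and murabw both end in -w yet inflect differently (podigwak, murabwim), so the final letter is not what conditions the rule; the second-to-last letter is.
"tumzihebh" has second-to-last letter 'b'. The one such stem in the data (murabw → murabwim) adds -im, so the same rule applies.
The other patterns: stems whose second-to-last letter is 'k' add the prefix mi-; stems whose second-to-last letter is 'g' add -ak.
So tumzihebh → tumzihebhim.

tumzihebhim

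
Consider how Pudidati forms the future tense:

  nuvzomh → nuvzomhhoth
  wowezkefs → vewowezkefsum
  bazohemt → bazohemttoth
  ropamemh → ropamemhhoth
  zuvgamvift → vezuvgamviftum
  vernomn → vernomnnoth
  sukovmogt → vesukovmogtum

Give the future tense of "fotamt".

fotamttoth

"fotamt" has second-to-last letter 'm'. The stems whose second-to-last letter is 'm' (vernomn → vernomnnoth, bazohemt → bazohemttoth, ropamemh → ropamemhhoth) double the final consonant and add -oth.
So fotamt → fotamttoth.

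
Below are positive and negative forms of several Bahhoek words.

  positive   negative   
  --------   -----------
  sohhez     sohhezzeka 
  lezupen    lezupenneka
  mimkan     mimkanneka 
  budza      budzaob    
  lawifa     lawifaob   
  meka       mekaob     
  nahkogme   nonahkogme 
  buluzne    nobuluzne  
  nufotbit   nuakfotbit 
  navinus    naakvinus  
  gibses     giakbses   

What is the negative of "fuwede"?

nofuwede

"fuwede" ends in -e. The stems ending in -e (nahkogme → nonahkogme, buluzne → nobuluzne) add the prefix no-.
The other patterns: stems ending in -n or -z double the final consonant and add -eka; stems ending in -a add -ob; stems ending in -s or -t insert -ak- after the first vowel.
So fuwede → nofuwede.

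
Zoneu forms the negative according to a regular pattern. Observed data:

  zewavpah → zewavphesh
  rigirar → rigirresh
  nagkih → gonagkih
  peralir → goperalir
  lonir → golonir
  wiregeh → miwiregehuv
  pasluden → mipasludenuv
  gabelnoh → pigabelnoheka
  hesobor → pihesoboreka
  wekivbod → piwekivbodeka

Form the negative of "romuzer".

miromuzeruv

zewavpah and nagkih both end in -h yet inflect differently (zewavphesh, gonagkih), so the final letter is not what conditions the rule; the last vowel is.
"romuzer" has last vowel 'e'. The stems whose last vowel is 'e' (wiregeh → miwiregehuv, pasluden → mipasludenuv) add mi- … -uv around the stem.
So romuzer → miromuzeruv.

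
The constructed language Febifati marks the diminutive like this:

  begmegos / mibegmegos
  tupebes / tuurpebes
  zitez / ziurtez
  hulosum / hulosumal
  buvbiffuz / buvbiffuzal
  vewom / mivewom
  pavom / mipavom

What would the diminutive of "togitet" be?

"togitet" has last vowel 'e'. The stems whose last vowel is 'e' (zitez → ziurtez, tupebes → tuurpebes) insert -ur- after the first vowel.
So togitet → tourgitet.

tourgitet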